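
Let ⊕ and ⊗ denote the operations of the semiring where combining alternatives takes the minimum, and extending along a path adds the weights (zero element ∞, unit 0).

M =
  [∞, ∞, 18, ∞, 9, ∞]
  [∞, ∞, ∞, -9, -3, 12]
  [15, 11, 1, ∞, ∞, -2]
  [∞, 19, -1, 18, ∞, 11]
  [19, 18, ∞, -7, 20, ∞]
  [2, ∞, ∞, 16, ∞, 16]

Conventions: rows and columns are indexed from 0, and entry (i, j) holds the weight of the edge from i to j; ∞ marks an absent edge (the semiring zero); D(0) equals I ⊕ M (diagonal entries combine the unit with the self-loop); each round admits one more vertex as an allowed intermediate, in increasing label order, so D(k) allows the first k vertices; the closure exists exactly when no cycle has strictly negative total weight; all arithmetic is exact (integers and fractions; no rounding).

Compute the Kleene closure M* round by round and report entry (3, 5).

D(0):
  [0, ∞, 18, ∞, 9, ∞]
  [∞, 0, ∞, -9, -3, 12]
  [15, 11, 0, ∞, ∞, -2]
  [∞, 19, -1, 0, ∞, 11]
  [19, 18, ∞, -7, 0, ∞]
  [2, ∞, ∞, 16, ∞, 0]
D(1):
  [0, ∞, 18, ∞, 9, ∞]
  [∞, 0, ∞, -9, -3, 12]
  [15, 11, 0, ∞, 24, -2]
  [∞, 19, -1, 0, ∞, 11]
  [19, 18, 37, -7, 0, ∞]
  [2, ∞, 20, 16, 11, 0]
D(2):
  [0, ∞, 18, ∞, 9, ∞]
  [∞, 0, ∞, -9, -3, 12]
  [15, 11, 0, 2, 8, -2]
  [∞, 19, -1, 0, 16, 11]
  [19, 18, 37, -7, 0, 30]
  [2, ∞, 20, 16, 11, 0]
D(3):
  [0, 29, 18, 20, 9, 16]
  [∞, 0, ∞, -9, -3, 12]
  [15, 11, 0, 2, 8, -2]
  [14, 10, -1, 0, 7, -3]
  [19, 18, 37, -7, 0, 30]
  [2, 31, 20, 16, 11, 0]
D(4):
  [0, 29, 18, 20, 9, 16]
  [5, 0, -10, -9, -3, -12]
  [15, 11, 0, 2, 8, -2]
  [14, 10, -1, 0, 7, -3]
  [7, 3, -8, -7, 0, -10]
  [2, 26, 15, 16, 11, 0]
D(5):
  [0, 12, 1, 2, 9, -1]
  [4, 0, -11, -10, -3, -13]
  [15, 11, 0, 1, 8, -2]
  [14, 10, -1, 0, 7, -3]
  [7, 3, -8, -7, 0, -10]
  [2, 14, 3, 4, 11, 0]
D(6):
  [0, 12, 1, 2, 9, -1]
  [-11, 0, -11, -10, -3, -13]
  [0, 11, 0, 1, 8, -2]
  [-1, 10, -1, 0, 7, -3]
  [-8, 3, -8, -7, 0, -10]
  [2, 14, 3, 4, 11, 0]
Answer: M*[3][5] = -3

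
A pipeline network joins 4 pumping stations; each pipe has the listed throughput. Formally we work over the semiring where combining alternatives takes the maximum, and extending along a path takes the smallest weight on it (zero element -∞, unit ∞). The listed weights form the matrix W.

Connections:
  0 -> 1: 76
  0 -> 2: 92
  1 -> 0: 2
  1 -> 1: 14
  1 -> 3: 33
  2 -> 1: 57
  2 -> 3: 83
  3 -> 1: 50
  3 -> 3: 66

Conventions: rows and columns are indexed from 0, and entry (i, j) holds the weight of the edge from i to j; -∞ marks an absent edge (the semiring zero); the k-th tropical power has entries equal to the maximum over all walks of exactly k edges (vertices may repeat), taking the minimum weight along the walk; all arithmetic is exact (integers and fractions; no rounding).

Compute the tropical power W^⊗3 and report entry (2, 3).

W^⊗2:
  [2, 57, -∞, 83]
  [2, 33, 2, 33]
  [2, 50, -∞, 66]
  [2, 50, -∞, 66]
W^⊗3:
  [2, 50, 2, 66]
  [2, 33, 2, 33]
  [2, 50, 2, 66]
  [2, 50, 2, 66]
Key observation: the optimum is the walk 2->3->3->3, with weight 83 min 66 min 66 = 66.
Optimal value attained by: walk 2->3->3->3.
Answer: (W^⊗3)[2][3] = 66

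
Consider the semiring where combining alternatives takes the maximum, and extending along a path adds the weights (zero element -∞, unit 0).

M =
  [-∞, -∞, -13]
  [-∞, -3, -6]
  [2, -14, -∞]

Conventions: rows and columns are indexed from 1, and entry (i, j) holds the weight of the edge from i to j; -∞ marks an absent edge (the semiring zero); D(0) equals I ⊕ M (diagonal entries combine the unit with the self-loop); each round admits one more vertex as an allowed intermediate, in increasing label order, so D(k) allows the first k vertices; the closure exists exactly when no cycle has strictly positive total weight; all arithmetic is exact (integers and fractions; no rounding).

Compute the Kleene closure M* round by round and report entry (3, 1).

D(0):
  [0, -∞, -13]
  [-∞, 0, -6]
  [2, -14, 0]
D(1):
  [0, -∞, -13]
  [-∞, 0, -6]
  [2, -14, 0]
D(2):
  [0, -∞, -13]
  [-∞, 0, -6]
  [2, -14, 0]
D(3):
  [0, -27, -13]
  [-4, 0, -6]
  [2, -14, 0]
Answer: M*[3][1] = 2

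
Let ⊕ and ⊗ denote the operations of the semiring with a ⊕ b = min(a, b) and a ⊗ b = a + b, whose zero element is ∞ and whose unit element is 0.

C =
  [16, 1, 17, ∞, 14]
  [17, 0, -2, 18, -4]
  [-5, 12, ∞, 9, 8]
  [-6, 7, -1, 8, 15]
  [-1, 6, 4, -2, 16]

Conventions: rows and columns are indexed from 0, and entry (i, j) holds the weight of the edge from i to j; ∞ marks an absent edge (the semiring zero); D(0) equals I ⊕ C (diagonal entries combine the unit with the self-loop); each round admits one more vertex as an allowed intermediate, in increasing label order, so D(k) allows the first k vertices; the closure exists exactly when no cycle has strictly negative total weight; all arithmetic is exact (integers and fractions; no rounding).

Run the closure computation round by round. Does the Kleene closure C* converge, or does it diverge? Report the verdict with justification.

D(0):
  [0, 1, 17, ∞, 14]
  [17, 0, -2, 18, -4]
  [-5, 12, 0, 9, 8]
  [-6, 7, -1, 0, 15]
  [-1, 6, 4, -2, 0]
D(1):
  [0, 1, 17, ∞, 14]
  [17, 0, -2, 18, -4]
  [-5, -4, 0, 9, 8]
  [-6, -5, -1, 0, 8]
  [-1, 0, 4, -2, 0]
Detection: at round 2, diagonal entry (2, 2) turns strictly negative.
Key observation: the cycle 2->0->1->2 has total weight (-5) + 1 + (-2), which is strictly negative.
Answer: DIVERGES — negative cycle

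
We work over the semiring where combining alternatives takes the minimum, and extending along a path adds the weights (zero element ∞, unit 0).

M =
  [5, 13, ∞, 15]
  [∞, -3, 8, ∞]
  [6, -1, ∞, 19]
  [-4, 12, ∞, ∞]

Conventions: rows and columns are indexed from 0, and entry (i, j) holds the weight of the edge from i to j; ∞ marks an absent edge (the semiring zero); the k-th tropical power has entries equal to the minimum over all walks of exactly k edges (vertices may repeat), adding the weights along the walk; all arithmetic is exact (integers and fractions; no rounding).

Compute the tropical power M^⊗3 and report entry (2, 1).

M^⊗2:
  [10, 10, 21, 20]
  [14, -6, 5, 27]
  [11, -4, 7, 21]
  [1, 9, 20, 11]
M^⊗3:
  [15, 7, 18, 25]
  [11, -9, 2, 24]
  [13, -7, 4, 26]
  [6, 6, 17, 16]
Key observation: the optimum is the walk 2->1->1->1, with weight (-1) + (-3) + (-3) = -7.
Optimal value attained by: walk 2->1->1->1.
Answer: (M^⊗3)[2][1] = -7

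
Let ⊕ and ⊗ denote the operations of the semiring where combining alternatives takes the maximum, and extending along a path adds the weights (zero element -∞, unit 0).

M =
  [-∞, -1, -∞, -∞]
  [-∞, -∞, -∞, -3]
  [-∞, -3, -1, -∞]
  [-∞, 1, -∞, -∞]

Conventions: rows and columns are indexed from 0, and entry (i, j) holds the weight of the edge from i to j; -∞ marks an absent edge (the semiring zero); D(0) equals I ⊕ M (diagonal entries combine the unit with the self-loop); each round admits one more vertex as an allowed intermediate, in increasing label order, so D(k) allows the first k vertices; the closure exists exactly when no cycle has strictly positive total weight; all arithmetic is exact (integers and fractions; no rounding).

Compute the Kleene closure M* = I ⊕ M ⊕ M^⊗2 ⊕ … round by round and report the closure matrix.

D(0):
  [0, -1, -∞, -∞]
  [-∞, 0, -∞, -3]
  [-∞, -3, 0, -∞]
  [-∞, 1, -∞, 0]
D(1):
  [0, -1, -∞, -∞]
  [-∞, 0, -∞, -3]
  [-∞, -3, 0, -∞]
  [-∞, 1, -∞, 0]
D(2):
  [0, -1, -∞, -4]
  [-∞, 0, -∞, -3]
  [-∞, -3, 0, -6]
  [-∞, 1, -∞, 0]
D(3):
  [0, -1, -∞, -4]
  [-∞, 0, -∞, -3]
  [-∞, -3, 0, -6]
  [-∞, 1, -∞, 0]
D(4):
  [0, -1, -∞, -4]
  [-∞, 0, -∞, -3]
  [-∞, -3, 0, -6]
  [-∞, 1, -∞, 0]
Answer: M* = [[0, -1, -∞, -4], [-∞, 0, -∞, -3], [-∞, -3, 0, -6], [-∞, 1, -∞, 0]]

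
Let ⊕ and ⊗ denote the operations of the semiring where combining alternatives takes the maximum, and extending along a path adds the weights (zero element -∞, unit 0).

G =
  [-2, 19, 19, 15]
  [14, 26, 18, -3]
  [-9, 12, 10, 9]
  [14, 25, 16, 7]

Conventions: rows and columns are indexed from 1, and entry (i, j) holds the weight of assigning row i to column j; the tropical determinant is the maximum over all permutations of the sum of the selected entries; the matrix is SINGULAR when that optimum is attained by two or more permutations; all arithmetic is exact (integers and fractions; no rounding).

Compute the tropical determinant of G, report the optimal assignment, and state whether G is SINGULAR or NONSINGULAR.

σ = (1, 2, 3, 4): (-2) + 26 + 10 + 7 = 41
σ = (1, 2, 4, 3): (-2) + 26 + 9 + 16 = 49
σ = (1, 3, 2, 4): (-2) + 18 + 12 + 7 = 35
σ = (1, 3, 4, 2): (-2) + 18 + 9 + 25 = 50
σ = (1, 4, 2, 3): (-2) + (-3) + 12 + 16 = 23
σ = (1, 4, 3, 2): (-2) + (-3) + 10 + 25 = 30
σ = (2, 1, 3, 4): 19 + 14 + 10 + 7 = 50
σ = (2, 1, 4, 3): 19 + 14 + 9 + 16 = 58
σ = (2, 3, 1, 4): 19 + 18 + (-9) + 7 = 35
σ = (2, 3, 4, 1): 19 + 18 + 9 + 14 = 60
σ = (2, 4, 1, 3): 19 + (-3) + (-9) + 16 = 23
σ = (2, 4, 3, 1): 19 + (-3) + 10 + 14 = 40
σ = (3, 1, 2, 4): 19 + 14 + 12 + 7 = 52
σ = (3, 1, 4, 2): 19 + 14 + 9 + 25 = 67
σ = (3, 2, 1, 4): 19 + 26 + (-9) + 7 = 43
σ = (3, 2, 4, 1): 19 + 26 + 9 + 14 = 68
σ = (3, 4, 1, 2): 19 + (-3) + (-9) + 25 = 32
σ = (3, 4, 2, 1): 19 + (-3) + 12 + 14 = 42
σ = (4, 1, 2, 3): 15 + 14 + 12 + 16 = 57
σ = (4, 1, 3, 2): 15 + 14 + 10 + 25 = 64
σ = (4, 2, 1, 3): 15 + 26 + (-9) + 16 = 48
σ = (4, 2, 3, 1): 15 + 26 + 10 + 14 = 65
σ = (4, 3, 1, 2): 15 + 18 + (-9) + 25 = 49
σ = (4, 3, 2, 1): 15 + 18 + 12 + 14 = 59
Optimal value attained by: σ = (3, 2, 4, 1).
Answer: det⊕(G) = 68; verdict: NONSINGULAR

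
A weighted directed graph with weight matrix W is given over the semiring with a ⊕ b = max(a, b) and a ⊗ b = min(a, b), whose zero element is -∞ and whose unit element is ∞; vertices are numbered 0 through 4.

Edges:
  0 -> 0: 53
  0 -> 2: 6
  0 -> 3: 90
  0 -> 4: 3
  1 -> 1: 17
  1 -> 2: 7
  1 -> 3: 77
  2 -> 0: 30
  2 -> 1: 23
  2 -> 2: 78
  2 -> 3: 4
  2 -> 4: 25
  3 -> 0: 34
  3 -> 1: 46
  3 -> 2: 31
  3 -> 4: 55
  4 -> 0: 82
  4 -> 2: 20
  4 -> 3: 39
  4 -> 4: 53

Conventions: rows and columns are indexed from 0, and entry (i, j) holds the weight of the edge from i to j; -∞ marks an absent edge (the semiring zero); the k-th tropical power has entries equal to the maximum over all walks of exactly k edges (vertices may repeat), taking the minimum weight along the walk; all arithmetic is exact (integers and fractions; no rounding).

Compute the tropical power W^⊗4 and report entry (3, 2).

W^⊗2:
  [53, 46, 31, 53, 55]
  [34, 46, 31, 17, 55]
  [30, 23, 78, 30, 25]
  [55, 23, 31, 46, 53]
  [53, 39, 31, 82, 53]
W^⊗3:
  [55, 46, 31, 53, 53]
  [55, 23, 31, 46, 53]
  [30, 30, 78, 30, 30]
  [53, 46, 31, 55, 53]
  [53, 46, 31, 53, 55]
W^⊗4:
  [53, 46, 31, 55, 53]
  [53, 46, 31, 55, 53]
  [30, 30, 78, 30, 30]
  [53, 46, 31, 53, 55]
  [55, 46, 31, 53, 53]
Key observation: the optimum is the walk 3->0->0->3->2, with weight 34 min 53 min 90 min 31 = 31.
Optimal value attained by: walk 3->0->0->3->2.
Answer: (W^⊗4)[3][2] = 31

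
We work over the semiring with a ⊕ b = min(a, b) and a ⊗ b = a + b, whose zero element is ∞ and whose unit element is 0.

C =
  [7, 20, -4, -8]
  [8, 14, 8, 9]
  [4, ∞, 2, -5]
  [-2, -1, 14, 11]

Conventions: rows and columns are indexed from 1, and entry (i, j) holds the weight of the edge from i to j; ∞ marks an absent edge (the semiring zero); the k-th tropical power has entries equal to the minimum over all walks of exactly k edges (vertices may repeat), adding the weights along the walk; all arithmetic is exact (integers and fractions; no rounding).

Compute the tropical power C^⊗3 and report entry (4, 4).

C^⊗2:
  [-10, -9, -2, -9]
  [7, 8, 4, 0]
  [-7, -6, 0, -4]
  [5, 10, -6, -10]
C^⊗3:
  [-11, -10, -14, -18]
  [-2, -1, 3, -1]
  [-6, -5, -11, -15]
  [-12, -11, -4, -11]
Key observation: the optimum is the walk 4->1->3->4, with weight (-2) + (-4) + (-5) = -11.
Optimal value attained by: walk 4->1->3->4.
Answer: (C^⊗3)[4][4] = -11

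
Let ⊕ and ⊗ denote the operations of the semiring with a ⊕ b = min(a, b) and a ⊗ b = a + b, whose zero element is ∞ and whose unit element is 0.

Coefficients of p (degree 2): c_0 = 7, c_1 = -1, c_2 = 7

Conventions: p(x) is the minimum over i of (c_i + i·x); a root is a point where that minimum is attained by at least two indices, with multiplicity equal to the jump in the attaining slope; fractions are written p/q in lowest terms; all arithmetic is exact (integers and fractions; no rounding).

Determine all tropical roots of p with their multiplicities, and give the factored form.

hull edge (i=0, c=7) to (i=1, c=-1): slope -8, span 1
hull edge (i=1, c=-1) to (i=2, c=7): slope 8, span 1
Factored form: p(x) = 7 ⊗ (x ⊕ (-8)) ⊗ (x ⊕ 8)
Answer: roots = -8 (mult 1), 8 (mult 1)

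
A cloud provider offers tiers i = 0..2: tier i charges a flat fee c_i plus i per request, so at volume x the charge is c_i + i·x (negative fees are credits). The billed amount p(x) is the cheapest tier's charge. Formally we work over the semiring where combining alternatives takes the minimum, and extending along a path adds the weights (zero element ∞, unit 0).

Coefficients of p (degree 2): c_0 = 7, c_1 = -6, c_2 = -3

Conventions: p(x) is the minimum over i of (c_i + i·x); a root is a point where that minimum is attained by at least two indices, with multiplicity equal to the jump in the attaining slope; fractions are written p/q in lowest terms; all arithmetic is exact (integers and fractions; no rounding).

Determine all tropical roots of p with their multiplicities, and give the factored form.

hull edge (i=0, c=7) to (i=1, c=-6): slope -13, span 1
hull edge (i=1, c=-6) to (i=2, c=-3): slope 3, span 1
Factored form: p(x) = -3 ⊗ (x ⊕ (-3)) ⊗ (x ⊕ 13)
Answer: roots = -3 (mult 1), 13 (mult 1)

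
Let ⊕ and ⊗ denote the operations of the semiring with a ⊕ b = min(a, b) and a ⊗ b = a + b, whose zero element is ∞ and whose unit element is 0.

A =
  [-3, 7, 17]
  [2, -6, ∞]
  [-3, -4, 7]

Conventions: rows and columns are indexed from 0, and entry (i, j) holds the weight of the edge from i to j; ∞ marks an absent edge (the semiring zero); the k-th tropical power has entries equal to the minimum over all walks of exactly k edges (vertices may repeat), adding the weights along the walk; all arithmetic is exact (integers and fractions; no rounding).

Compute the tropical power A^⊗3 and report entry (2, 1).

A^⊗2:
  [-6, 1, 14]
  [-4, -12, 19]
  [-6, -10, 14]
A^⊗3:
  [-9, -5, 11]
  [-10, -18, 13]
  [-9, -16, 11]
Key observation: the optimum is the walk 2->1->1->1, with weight (-4) + (-6) + (-6) = -16.
Optimal value attained by: walk 2->1->1->1.
Answer: (A^⊗3)[2][1] = -16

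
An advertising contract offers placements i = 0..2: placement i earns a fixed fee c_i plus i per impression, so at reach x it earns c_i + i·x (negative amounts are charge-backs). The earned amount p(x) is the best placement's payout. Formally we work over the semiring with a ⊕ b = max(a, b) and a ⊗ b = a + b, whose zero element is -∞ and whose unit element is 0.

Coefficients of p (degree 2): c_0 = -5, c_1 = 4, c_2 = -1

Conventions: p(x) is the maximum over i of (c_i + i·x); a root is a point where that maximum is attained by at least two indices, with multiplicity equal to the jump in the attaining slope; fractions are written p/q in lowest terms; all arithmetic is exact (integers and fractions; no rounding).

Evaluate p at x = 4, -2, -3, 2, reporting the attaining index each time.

p(4) = max(-5+0·4=-5, 4+1·4=8, -1+2·4=7) = 8 (attained by i=1)
p(-2) = max(-5+0·(-2)=-5, 4+1·(-2)=2, -1+2·(-2)=-5) = 2 (attained by i=1)
p(-3) = max(-5+0·(-3)=-5, 4+1·(-3)=1, -1+2·(-3)=-7) = 1 (attained by i=1)
p(2) = max(-5+0·2=-5, 4+1·2=6, -1+2·2=3) = 6 (attained by i=1)
Answer: p(4) = 8; p(-2) = 2; p(-3) = 1; p(2) = 6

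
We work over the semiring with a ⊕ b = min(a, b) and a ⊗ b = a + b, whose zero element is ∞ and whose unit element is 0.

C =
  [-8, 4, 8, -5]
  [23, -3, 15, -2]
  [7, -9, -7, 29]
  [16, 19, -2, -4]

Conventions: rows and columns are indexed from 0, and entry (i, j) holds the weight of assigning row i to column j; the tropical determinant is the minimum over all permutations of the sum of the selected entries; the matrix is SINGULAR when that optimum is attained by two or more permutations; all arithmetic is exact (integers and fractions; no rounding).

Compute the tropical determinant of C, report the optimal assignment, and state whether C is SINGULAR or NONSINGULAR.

σ = (0, 1, 2, 3): (-8) + (-3) + (-7) + (-4) = -22
σ = (0, 1, 3, 2): (-8) + (-3) + 29 + (-2) = 16
σ = (0, 2, 1, 3): (-8) + 15 + (-9) + (-4) = -6
σ = (0, 2, 3, 1): (-8) + 15 + 29 + 19 = 55
σ = (0, 3, 1, 2): (-8) + (-2) + (-9) + (-2) = -21
σ = (0, 3, 2, 1): (-8) + (-2) + (-7) + 19 = 2
σ = (1, 0, 2, 3): 4 + 23 + (-7) + (-4) = 16
σ = (1, 0, 3, 2): 4 + 23 + 29 + (-2) = 54
σ = (1, 2, 0, 3): 4 + 15 + 7 + (-4) = 22
σ = (1, 2, 3, 0): 4 + 15 + 29 + 16 = 64
σ = (1, 3, 0, 2): 4 + (-2) + 7 + (-2) = 7
σ = (1, 3, 2, 0): 4 + (-2) + (-7) + 16 = 11
σ = (2, 0, 1, 3): 8 + 23 + (-9) + (-4) = 18
σ = (2, 0, 3, 1): 8 + 23 + 29 + 19 = 79
σ = (2, 1, 0, 3): 8 + (-3) + 7 + (-4) = 8
σ = (2, 1, 3, 0): 8 + (-3) + 29 + 16 = 50
σ = (2, 3, 0, 1): 8 + (-2) + 7 + 19 = 32
σ = (2, 3, 1, 0): 8 + (-2) + (-9) + 16 = 13
σ = (3, 0, 1, 2): (-5) + 23 + (-9) + (-2) = 7
σ = (3, 0, 2, 1): (-5) + 23 + (-7) + 19 = 30
σ = (3, 1, 0, 2): (-5) + (-3) + 7 + (-2) = -3
σ = (3, 1, 2, 0): (-5) + (-3) + (-7) + 16 = 1
σ = (3, 2, 0, 1): (-5) + 15 + 7 + 19 = 36
σ = (3, 2, 1, 0): (-5) + 15 + (-9) + 16 = 17
Optimal value attained by: σ = (0, 1, 2, 3).
Answer: det⊕(C) = -22; verdict: NONSINGULAR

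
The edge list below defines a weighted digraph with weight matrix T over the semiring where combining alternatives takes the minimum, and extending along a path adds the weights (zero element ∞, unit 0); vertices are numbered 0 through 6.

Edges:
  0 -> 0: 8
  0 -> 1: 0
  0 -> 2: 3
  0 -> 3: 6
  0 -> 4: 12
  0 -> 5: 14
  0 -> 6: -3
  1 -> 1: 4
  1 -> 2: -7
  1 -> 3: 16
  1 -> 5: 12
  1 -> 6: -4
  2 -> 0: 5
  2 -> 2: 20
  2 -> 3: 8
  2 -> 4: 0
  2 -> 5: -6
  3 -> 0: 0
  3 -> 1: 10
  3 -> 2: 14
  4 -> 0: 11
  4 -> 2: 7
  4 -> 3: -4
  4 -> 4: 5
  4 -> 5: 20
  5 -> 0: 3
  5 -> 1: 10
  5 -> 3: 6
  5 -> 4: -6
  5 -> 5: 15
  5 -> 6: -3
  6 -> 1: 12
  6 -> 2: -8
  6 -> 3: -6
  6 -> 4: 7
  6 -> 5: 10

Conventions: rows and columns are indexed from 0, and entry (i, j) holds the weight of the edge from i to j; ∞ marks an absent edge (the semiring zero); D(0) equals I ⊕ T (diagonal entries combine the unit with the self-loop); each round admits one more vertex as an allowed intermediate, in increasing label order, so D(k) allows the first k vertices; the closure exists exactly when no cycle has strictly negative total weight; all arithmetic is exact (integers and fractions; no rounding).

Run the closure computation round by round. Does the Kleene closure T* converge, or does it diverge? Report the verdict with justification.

D(0):
  [0, 0, 3, 6, 12, 14, -3]
  [∞, 0, -7, 16, ∞, 12, -4]
  [5, ∞, 0, 8, 0, -6, ∞]
  [0, 10, 14, 0, ∞, ∞, ∞]
  [11, ∞, 7, -4, 0, 20, ∞]
  [3, 10, ∞, 6, -6, 0, -3]
  [∞, 12, -8, -6, 7, 10, 0]
D(1):
  [0, 0, 3, 6, 12, 14, -3]
  [∞, 0, -7, 16, ∞, 12, -4]
  [5, 5, 0, 8, 0, -6, 2]
  [0, 0, 3, 0, 12, 14, -3]
  [11, 11, 7, -4, 0, 20, 8]
  [3, 3, 6, 6, -6, 0, -3]
  [∞, 12, -8, -6, 7, 10, 0]
Detection: at round 2, diagonal entry (2, 2) turns strictly negative.
Key observation: the cycle 2->0->1->2 has total weight 5 + 0 + (-7), which is strictly negative.
Answer: DIVERGES — negative cycle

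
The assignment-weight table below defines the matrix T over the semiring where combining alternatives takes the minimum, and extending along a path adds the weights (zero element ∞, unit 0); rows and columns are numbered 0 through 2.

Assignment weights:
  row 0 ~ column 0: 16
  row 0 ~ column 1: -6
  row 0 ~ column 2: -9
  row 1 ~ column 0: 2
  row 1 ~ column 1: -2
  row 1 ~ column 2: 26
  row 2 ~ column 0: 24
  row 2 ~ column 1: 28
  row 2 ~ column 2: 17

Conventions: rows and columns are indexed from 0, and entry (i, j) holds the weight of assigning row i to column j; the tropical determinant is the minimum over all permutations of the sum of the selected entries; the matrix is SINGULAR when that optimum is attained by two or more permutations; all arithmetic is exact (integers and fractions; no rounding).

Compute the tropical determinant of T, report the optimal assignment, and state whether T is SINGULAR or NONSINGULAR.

σ = (0, 1, 2): 16 + (-2) + 17 = 31
σ = (0, 2, 1): 16 + 26 + 28 = 70
σ = (1, 0, 2): (-6) + 2 + 17 = 13
σ = (1, 2, 0): (-6) + 26 + 24 = 44
σ = (2, 0, 1): (-9) + 2 + 28 = 21
σ = (2, 1, 0): (-9) + (-2) + 24 = 13
Optimal value attained by: σ = (1, 0, 2).
Answer: det⊕(T) = 13; verdict: SINGULAR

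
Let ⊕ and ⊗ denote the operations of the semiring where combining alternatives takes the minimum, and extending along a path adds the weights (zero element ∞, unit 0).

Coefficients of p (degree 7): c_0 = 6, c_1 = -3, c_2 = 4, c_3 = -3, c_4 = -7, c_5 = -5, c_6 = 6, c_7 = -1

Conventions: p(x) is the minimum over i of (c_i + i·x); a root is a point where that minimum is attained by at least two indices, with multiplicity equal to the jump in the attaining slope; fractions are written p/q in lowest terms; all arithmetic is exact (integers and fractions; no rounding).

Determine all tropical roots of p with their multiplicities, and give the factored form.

hull edge (i=0, c=6) to (i=1, c=-3): slope -9, span 1
hull edge (i=1, c=-3) to (i=4, c=-7): slope -4/3, span 3
hull edge (i=4, c=-7) to (i=7, c=-1): slope 2, span 3
Factored form: p(x) = -1 ⊗ (x ⊕ (-2)) ⊗ (x ⊕ (-2)) ⊗ (x ⊕ (-2)) ⊗ (x ⊕ 4/3) ⊗ (x ⊕ 4/3) ⊗ (x ⊕ 4/3) ⊗ (x ⊕ 9)
Answer: roots = -2 (mult 3), 4/3 (mult 3), 9 (mult 1)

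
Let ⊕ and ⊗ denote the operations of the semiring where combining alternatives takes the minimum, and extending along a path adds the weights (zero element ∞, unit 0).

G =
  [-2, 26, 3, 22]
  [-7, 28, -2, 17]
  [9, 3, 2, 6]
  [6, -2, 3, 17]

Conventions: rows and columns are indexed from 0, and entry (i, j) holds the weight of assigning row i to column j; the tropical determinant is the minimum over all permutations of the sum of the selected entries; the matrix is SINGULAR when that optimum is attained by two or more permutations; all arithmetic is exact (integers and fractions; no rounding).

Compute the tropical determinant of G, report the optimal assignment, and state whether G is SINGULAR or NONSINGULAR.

σ = (0, 1, 2, 3): (-2) + 28 + 2 + 17 = 45
σ = (0, 1, 3, 2): (-2) + 28 + 6 + 3 = 35
σ = (0, 2, 1, 3): (-2) + (-2) + 3 + 17 = 16
σ = (0, 2, 3, 1): (-2) + (-2) + 6 + (-2) = 0
σ = (0, 3, 1, 2): (-2) + 17 + 3 + 3 = 21
σ = (0, 3, 2, 1): (-2) + 17 + 2 + (-2) = 15
σ = (1, 0, 2, 3): 26 + (-7) + 2 + 17 = 38
σ = (1, 0, 3, 2): 26 + (-7) + 6 + 3 = 28
σ = (1, 2, 0, 3): 26 + (-2) + 9 + 17 = 50
σ = (1, 2, 3, 0): 26 + (-2) + 6 + 6 = 36
σ = (1, 3, 0, 2): 26 + 17 + 9 + 3 = 55
σ = (1, 3, 2, 0): 26 + 17 + 2 + 6 = 51
σ = (2, 0, 1, 3): 3 + (-7) + 3 + 17 = 16
σ = (2, 0, 3, 1): 3 + (-7) + 6 + (-2) = 0
σ = (2, 1, 0, 3): 3 + 28 + 9 + 17 = 57
σ = (2, 1, 3, 0): 3 + 28 + 6 + 6 = 43
σ = (2, 3, 0, 1): 3 + 17 + 9 + (-2) = 27
σ = (2, 3, 1, 0): 3 + 17 + 3 + 6 = 29
σ = (3, 0, 1, 2): 22 + (-7) + 3 + 3 = 21
σ = (3, 0, 2, 1): 22 + (-7) + 2 + (-2) = 15
σ = (3, 1, 0, 2): 22 + 28 + 9 + 3 = 62
σ = (3, 1, 2, 0): 22 + 28 + 2 + 6 = 58
σ = (3, 2, 0, 1): 22 + (-2) + 9 + (-2) = 27
σ = (3, 2, 1, 0): 22 + (-2) + 3 + 6 = 29
Optimal value attained by: σ = (0, 2, 3, 1).
Answer: det⊕(G) = 0; verdict: SINGULAR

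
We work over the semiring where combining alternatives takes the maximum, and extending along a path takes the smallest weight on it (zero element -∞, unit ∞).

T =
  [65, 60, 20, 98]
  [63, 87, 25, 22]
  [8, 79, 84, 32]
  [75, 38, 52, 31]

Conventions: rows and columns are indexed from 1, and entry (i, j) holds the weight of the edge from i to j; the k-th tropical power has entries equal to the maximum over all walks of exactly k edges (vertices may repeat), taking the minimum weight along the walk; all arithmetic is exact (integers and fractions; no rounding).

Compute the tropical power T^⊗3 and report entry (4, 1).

T^⊗2:
  [75, 60, 52, 65]
  [63, 87, 25, 63]
  [63, 79, 84, 32]
  [65, 60, 52, 75]
T^⊗3:
  [65, 60, 52, 75]
  [63, 87, 52, 63]
  [63, 79, 84, 63]
  [75, 60, 52, 65]
Key observation: the optimum is the walk 4->1->4->1, with weight 75 min 98 min 75 = 75.
Optimal value attained by: walk 4->1->4->1.
Answer: (T^⊗3)[4][1] = 75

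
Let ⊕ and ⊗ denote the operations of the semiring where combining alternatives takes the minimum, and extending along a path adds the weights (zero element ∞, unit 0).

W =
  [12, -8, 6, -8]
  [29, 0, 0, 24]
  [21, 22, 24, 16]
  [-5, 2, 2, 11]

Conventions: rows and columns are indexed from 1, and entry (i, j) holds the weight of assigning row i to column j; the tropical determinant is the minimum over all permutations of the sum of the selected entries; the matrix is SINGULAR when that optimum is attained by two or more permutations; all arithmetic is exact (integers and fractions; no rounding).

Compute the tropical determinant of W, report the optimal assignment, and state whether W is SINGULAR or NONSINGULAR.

σ = (1, 2, 3, 4): 12 + 0 + 24 + 11 = 47
σ = (1, 2, 4, 3): 12 + 0 + 16 + 2 = 30
σ = (1, 3, 2, 4): 12 + 0 + 22 + 11 = 45
σ = (1, 3, 4, 2): 12 + 0 + 16 + 2 = 30
σ = (1, 4, 2, 3): 12 + 24 + 22 + 2 = 60
σ = (1, 4, 3, 2): 12 + 24 + 24 + 2 = 62
σ = (2, 1, 3, 4): (-8) + 29 + 24 + 11 = 56
σ = (2, 1, 4, 3): (-8) + 29 + 16 + 2 = 39
σ = (2, 3, 1, 4): (-8) + 0 + 21 + 11 = 24
σ = (2, 3, 4, 1): (-8) + 0 + 16 + (-5) = 3
σ = (2, 4, 1, 3): (-8) + 24 + 21 + 2 = 39
σ = (2, 4, 3, 1): (-8) + 24 + 24 + (-5) = 35
σ = (3, 1, 2, 4): 6 + 29 + 22 + 11 = 68
σ = (3, 1, 4, 2): 6 + 29 + 16 + 2 = 53
σ = (3, 2, 1, 4): 6 + 0 + 21 + 11 = 38
σ = (3, 2, 4, 1): 6 + 0 + 16 + (-5) = 17
σ = (3, 4, 1, 2): 6 + 24 + 21 + 2 = 53
σ = (3, 4, 2, 1): 6 + 24 + 22 + (-5) = 47
σ = (4, 1, 2, 3): (-8) + 29 + 22 + 2 = 45
σ = (4, 1, 3, 2): (-8) + 29 + 24 + 2 = 47
σ = (4, 2, 1, 3): (-8) + 0 + 21 + 2 = 15
σ = (4, 2, 3, 1): (-8) + 0 + 24 + (-5) = 11
σ = (4, 3, 1, 2): (-8) + 0 + 21 + 2 = 15
σ = (4, 3, 2, 1): (-8) + 0 + 22 + (-5) = 9
Optimal value attained by: σ = (2, 3, 4, 1).
Answer: det⊕(W) = 3; verdict: NONSINGULAR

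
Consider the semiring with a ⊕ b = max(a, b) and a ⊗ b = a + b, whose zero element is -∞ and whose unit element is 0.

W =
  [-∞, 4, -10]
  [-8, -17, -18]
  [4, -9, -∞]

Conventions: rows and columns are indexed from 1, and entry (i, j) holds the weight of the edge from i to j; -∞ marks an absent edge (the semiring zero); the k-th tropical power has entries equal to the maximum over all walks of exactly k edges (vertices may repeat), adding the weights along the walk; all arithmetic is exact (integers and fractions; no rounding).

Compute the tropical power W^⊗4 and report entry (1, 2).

W^⊗2:
  [-4, -13, -14]
  [-14, -4, -18]
  [-17, 8, -6]
W^⊗3:
  [-10, 0, -14]
  [-12, -10, -22]
  [0, -9, -10]
W^⊗4:
  [-8, -6, -18]
  [-18, -8, -22]
  [-6, 4, -10]
Key observation: the optimum is the walk 1->2->3->1->2, with weight 4 + (-18) + 4 + 4 = -6.
Optimal value attained by: walk 1->2->3->1->2.
Answer: (W^⊗4)[1][2] = -6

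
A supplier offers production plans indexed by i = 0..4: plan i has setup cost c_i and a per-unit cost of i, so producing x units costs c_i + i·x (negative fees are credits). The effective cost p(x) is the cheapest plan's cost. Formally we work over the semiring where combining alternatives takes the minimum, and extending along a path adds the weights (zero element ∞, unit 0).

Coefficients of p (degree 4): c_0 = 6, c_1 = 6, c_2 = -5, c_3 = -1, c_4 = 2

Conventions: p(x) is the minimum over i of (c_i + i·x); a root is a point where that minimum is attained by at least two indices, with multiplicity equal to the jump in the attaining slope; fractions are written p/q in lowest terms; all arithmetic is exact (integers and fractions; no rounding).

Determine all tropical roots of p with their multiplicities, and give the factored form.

hull edge (i=0, c=6) to (i=2, c=-5): slope -11/2, span 2
hull edge (i=2, c=-5) to (i=4, c=2): slope 7/2, span 2
Factored form: p(x) = 2 ⊗ (x ⊕ (-7/2)) ⊗ (x ⊕ (-7/2)) ⊗ (x ⊕ 11/2) ⊗ (x ⊕ 11/2)
Answer: roots = -7/2 (mult 2), 11/2 (mult 2)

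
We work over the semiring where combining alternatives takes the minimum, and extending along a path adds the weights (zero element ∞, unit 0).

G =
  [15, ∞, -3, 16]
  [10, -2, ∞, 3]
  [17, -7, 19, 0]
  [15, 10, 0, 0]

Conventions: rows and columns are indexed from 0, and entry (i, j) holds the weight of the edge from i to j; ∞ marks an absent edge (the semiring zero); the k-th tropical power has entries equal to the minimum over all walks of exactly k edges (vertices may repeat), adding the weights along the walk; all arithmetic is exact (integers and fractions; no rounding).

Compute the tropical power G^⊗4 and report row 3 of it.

G^⊗2:
  [14, -10, 12, -3]
  [8, -4, 3, 1]
  [3, -9, 0, -4]
  [15, -7, 0, 0]
G^⊗3:
  [0, -12, -3, -7]
  [6, -6, 1, -1]
  [1, -11, -4, -6]
  [3, -9, 0, -4]
G^⊗4:
  [-2, -14, -7, -9]
  [4, -8, -1, -3]
  [-1, -13, -6, -8]
  [1, -11, -4, -6]
Answer: row 3 of G^⊗4 = [1, -11, -4, -6]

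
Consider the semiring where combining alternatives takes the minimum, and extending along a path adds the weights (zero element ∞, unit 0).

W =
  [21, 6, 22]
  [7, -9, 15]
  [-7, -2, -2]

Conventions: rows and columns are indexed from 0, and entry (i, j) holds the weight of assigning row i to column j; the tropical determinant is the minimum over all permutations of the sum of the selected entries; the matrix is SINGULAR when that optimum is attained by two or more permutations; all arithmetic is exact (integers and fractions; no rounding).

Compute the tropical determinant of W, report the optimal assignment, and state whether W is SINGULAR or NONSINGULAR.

σ = (0, 1, 2): 21 + (-9) + (-2) = 10
σ = (0, 2, 1): 21 + 15 + (-2) = 34
σ = (1, 0, 2): 6 + 7 + (-2) = 11
σ = (1, 2, 0): 6 + 15 + (-7) = 14
σ = (2, 0, 1): 22 + 7 + (-2) = 27
σ = (2, 1, 0): 22 + (-9) + (-7) = 6
Optimal value attained by: σ = (2, 1, 0).
Answer: det⊕(W) = 6; verdict: NONSINGULAR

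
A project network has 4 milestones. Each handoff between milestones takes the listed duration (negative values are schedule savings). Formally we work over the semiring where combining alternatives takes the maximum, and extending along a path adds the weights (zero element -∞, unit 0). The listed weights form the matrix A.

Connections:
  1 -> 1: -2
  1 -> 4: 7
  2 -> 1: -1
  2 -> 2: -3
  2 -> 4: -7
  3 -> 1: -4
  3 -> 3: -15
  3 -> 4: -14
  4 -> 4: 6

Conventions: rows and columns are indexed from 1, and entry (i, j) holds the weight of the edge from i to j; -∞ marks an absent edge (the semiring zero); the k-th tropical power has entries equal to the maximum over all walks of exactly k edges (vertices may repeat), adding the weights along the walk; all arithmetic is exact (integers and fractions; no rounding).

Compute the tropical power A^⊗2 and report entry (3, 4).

A^⊗2:
  [-4, -∞, -∞, 13]
  [-3, -6, -∞, 6]
  [-6, -∞, -30, 3]
  [-∞, -∞, -∞, 12]
Key observation: the optimum is the walk 3->1->4, with weight (-4) + 7 = 3.
Optimal value attained by: walk 3->1->4.
Answer: (A^⊗2)[3][4] = 3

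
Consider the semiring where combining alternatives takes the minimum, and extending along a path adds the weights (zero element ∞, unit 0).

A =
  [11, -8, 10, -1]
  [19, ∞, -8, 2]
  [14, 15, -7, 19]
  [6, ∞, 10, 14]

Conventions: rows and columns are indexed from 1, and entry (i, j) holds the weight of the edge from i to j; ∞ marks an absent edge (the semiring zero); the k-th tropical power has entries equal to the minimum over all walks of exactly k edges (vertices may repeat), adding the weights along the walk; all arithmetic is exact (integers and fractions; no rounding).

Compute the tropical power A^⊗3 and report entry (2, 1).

A^⊗2:
  [5, 3, -16, -6]
  [6, 7, -15, 11]
  [7, 6, -14, 12]
  [17, -2, 3, 5]
A^⊗3:
  [-2, -3, -23, 3]
  [-1, -2, -22, 4]
  [0, -1, -21, 5]
  [11, 9, -10, 0]
Key observation: the optimum is the walk 2->3->3->1, with weight (-8) + (-7) + 14 = -1.
Optimal value attained by: walk 2->3->3->1.
Answer: (A^⊗3)[2][1] = -1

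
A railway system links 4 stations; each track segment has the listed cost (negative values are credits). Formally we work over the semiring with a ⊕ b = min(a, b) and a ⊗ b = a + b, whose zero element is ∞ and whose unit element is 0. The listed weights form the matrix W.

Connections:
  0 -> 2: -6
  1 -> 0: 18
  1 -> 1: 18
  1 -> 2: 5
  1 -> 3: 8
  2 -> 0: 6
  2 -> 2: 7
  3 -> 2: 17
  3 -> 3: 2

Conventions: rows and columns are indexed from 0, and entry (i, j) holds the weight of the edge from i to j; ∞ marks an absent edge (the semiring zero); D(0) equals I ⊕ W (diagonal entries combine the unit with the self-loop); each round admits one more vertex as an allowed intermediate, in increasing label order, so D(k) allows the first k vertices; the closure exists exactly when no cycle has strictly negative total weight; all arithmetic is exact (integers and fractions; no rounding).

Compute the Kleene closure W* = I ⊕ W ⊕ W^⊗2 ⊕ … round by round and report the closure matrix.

D(0):
  [0, ∞, -6, ∞]
  [18, 0, 5, 8]
  [6, ∞, 0, ∞]
  [∞, ∞, 17, 0]
D(1):
  [0, ∞, -6, ∞]
  [18, 0, 5, 8]
  [6, ∞, 0, ∞]
  [∞, ∞, 17, 0]
D(2):
  [0, ∞, -6, ∞]
  [18, 0, 5, 8]
  [6, ∞, 0, ∞]
  [∞, ∞, 17, 0]
D(3):
  [0, ∞, -6, ∞]
  [11, 0, 5, 8]
  [6, ∞, 0, ∞]
  [23, ∞, 17, 0]
D(4):
  [0, ∞, -6, ∞]
  [11, 0, 5, 8]
  [6, ∞, 0, ∞]
  [23, ∞, 17, 0]
Answer: W* = [[0, ∞, -6, ∞], [11, 0, 5, 8], [6, ∞, 0, ∞], [23, ∞, 17, 0]]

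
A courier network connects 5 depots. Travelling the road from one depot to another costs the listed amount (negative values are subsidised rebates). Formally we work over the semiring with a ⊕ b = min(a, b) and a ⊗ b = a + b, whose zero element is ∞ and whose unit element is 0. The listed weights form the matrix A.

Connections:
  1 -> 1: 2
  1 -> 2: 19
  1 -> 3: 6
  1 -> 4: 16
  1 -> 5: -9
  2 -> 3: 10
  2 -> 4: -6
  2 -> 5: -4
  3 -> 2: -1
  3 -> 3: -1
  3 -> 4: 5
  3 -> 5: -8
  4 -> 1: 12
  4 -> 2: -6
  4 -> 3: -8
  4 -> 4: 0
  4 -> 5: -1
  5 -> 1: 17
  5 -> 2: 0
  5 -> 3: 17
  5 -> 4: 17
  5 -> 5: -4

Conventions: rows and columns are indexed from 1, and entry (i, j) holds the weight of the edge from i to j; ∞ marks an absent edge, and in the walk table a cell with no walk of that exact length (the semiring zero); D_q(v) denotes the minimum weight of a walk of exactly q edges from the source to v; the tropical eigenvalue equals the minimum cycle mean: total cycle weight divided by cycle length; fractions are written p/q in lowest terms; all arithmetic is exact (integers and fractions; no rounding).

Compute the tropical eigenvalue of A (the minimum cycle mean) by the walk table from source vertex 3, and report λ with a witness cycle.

q=0: [∞, ∞, 0, ∞, ∞]
q=1: [∞, -1, -1, 5, -8]
q=2: [9, -8, -3, -7, -12]
q=3: [5, -13, -15, -14, -16]
q=4: [-2, -20, -22, -19, -23]
q=5: [-7, -25, -27, -26, -30]
Optimal cycle mean attained by: cycle 2->4->2, total (-6) + (-6), length 2.
Answer: λ = -6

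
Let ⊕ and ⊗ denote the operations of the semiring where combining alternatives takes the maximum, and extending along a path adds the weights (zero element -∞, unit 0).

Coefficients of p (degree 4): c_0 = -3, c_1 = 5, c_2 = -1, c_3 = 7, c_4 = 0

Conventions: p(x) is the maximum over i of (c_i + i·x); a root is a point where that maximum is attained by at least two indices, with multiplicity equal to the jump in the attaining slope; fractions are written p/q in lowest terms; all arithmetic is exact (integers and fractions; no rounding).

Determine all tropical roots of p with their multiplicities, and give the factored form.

hull edge (i=0, c=-3) to (i=1, c=5): slope 8, span 1
hull edge (i=1, c=5) to (i=3, c=7): slope 1, span 2
hull edge (i=3, c=7) to (i=4, c=0): slope -7, span 1
Factored form: p(x) = 0 ⊗ (x ⊕ (-8)) ⊗ (x ⊕ (-1)) ⊗ (x ⊕ (-1)) ⊗ (x ⊕ 7)
Answer: roots = -8 (mult 1), -1 (mult 2), 7 (mult 1)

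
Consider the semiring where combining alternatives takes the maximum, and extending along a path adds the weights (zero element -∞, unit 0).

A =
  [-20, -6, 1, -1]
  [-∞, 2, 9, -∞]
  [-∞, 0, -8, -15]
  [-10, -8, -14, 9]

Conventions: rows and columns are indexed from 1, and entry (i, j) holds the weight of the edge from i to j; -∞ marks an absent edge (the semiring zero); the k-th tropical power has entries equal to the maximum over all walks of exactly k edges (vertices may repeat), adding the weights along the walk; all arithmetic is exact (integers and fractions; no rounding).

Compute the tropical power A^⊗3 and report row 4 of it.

A^⊗2:
  [-11, 1, 3, 8]
  [-∞, 9, 11, -6]
  [-25, 2, 9, -6]
  [-1, 1, 1, 18]
A^⊗3:
  [-2, 3, 10, 17]
  [-16, 11, 18, 3]
  [-16, 9, 11, 3]
  [8, 10, 10, 27]
Answer: row 4 of A^⊗3 = [8, 10, 10, 27]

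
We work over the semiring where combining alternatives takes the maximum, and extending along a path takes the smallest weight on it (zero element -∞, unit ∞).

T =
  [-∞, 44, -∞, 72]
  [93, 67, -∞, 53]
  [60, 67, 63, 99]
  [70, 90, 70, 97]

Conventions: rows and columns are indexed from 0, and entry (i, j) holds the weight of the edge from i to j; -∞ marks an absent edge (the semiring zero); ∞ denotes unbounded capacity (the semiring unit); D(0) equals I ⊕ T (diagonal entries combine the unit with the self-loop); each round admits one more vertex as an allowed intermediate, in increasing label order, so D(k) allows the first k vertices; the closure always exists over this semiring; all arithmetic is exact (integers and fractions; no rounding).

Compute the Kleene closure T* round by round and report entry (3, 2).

D(0):
  [∞, 44, -∞, 72]
  [93, ∞, -∞, 53]
  [60, 67, ∞, 99]
  [70, 90, 70, ∞]
D(1):
  [∞, 44, -∞, 72]
  [93, ∞, -∞, 72]
  [60, 67, ∞, 99]
  [70, 90, 70, ∞]
D(2):
  [∞, 44, -∞, 72]
  [93, ∞, -∞, 72]
  [67, 67, ∞, 99]
  [90, 90, 70, ∞]
D(3):
  [∞, 44, -∞, 72]
  [93, ∞, -∞, 72]
  [67, 67, ∞, 99]
  [90, 90, 70, ∞]
D(4):
  [∞, 72, 70, 72]
  [93, ∞, 70, 72]
  [90, 90, ∞, 99]
  [90, 90, 70, ∞]
Answer: T*[3][2] = 70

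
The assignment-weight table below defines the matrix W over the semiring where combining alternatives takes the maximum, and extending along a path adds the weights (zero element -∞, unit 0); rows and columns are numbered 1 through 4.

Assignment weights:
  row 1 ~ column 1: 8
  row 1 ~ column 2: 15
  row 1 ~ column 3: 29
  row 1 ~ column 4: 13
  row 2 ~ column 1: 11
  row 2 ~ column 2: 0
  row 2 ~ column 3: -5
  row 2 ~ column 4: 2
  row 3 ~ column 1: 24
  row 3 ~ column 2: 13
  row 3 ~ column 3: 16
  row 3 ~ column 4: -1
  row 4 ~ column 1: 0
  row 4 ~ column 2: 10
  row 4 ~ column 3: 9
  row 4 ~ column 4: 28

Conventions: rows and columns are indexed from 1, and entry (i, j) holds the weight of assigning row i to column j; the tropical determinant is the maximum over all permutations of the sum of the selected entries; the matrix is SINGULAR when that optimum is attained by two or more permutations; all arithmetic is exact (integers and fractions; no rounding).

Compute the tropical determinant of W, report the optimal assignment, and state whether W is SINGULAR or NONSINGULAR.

σ = (1, 2, 3, 4): 8 + 0 + 16 + 28 = 52
σ = (1, 2, 4, 3): 8 + 0 + (-1) + 9 = 16
σ = (1, 3, 2, 4): 8 + (-5) + 13 + 28 = 44
σ = (1, 3, 4, 2): 8 + (-5) + (-1) + 10 = 12
σ = (1, 4, 2, 3): 8 + 2 + 13 + 9 = 32
σ = (1, 4, 3, 2): 8 + 2 + 16 + 10 = 36
σ = (2, 1, 3, 4): 15 + 11 + 16 + 28 = 70
σ = (2, 1, 4, 3): 15 + 11 + (-1) + 9 = 34
σ = (2, 3, 1, 4): 15 + (-5) + 24 + 28 = 62
σ = (2, 3, 4, 1): 15 + (-5) + (-1) + 0 = 9
σ = (2, 4, 1, 3): 15 + 2 + 24 + 9 = 50
σ = (2, 4, 3, 1): 15 + 2 + 16 + 0 = 33
σ = (3, 1, 2, 4): 29 + 11 + 13 + 28 = 81
σ = (3, 1, 4, 2): 29 + 11 + (-1) + 10 = 49
σ = (3, 2, 1, 4): 29 + 0 + 24 + 28 = 81
σ = (3, 2, 4, 1): 29 + 0 + (-1) + 0 = 28
σ = (3, 4, 1, 2): 29 + 2 + 24 + 10 = 65
σ = (3, 4, 2, 1): 29 + 2 + 13 + 0 = 44
σ = (4, 1, 2, 3): 13 + 11 + 13 + 9 = 46
σ = (4, 1, 3, 2): 13 + 11 + 16 + 10 = 50
σ = (4, 2, 1, 3): 13 + 0 + 24 + 9 = 46
σ = (4, 2, 3, 1): 13 + 0 + 16 + 0 = 29
σ = (4, 3, 1, 2): 13 + (-5) + 24 + 10 = 42
σ = (4, 3, 2, 1): 13 + (-5) + 13 + 0 = 21
Optimal value attained by: σ = (3, 1, 2, 4).
Answer: det⊕(W) = 81; verdict: SINGULAR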